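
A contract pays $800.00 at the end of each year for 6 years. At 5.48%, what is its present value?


Formula: PV = PMT * (1 - (1+r)^(-n)) / r
Discount factor: (1 + 0.0548)^(-6) = 0.726071
Bracket: 1 - 0.726071 = 0.273929
PV = $800.00 * 0.273929 / 0.0548 = $3,998.96

$3,998.96


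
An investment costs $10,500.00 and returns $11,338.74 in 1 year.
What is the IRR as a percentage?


Formula: IRR = C1/C0 - 1
Substituting: IRR = $11,338.74 / $10,500.00 - 1
Ratio: 1.07988 - 1 = 0.07988
IRR = 7.988%

7.988%


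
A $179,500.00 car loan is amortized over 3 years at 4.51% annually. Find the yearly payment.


Formula: PMT = PV * r / (1 - (1+r)^(-n))
Denominator: 1 - (1 + 0.0451)^(-3) = 0.123955
Numerator: $179,500.00 * 0.0451 = 8095.45
PMT = 8095.45 / 0.123955 = $65,309.63

$65,309.63


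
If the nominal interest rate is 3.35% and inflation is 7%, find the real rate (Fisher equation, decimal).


Formula: (1 + r_real) = (1 + r_nom) / (1 + inflation)
Substituting: (1 + r_real) = 1.0335 / 1.07
(1 + r_real) = 0.965888
r_real = 0.965888 - 1 = -0.034112

-0.034112


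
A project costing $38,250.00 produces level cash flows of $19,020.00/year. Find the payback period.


Formula: Payback = investment / annual cash flow
Substituting: Payback = $38,250.00 / $19,020.00
Payback = 2.011 years

2.011 years


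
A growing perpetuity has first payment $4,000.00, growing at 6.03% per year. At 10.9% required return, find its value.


Formula: PV = C / (r - g)
Spread: r - g = 0.109 - 0.0603 = 0.0487
Substituting: PV = $4,000.00 / 0.0487
PV = $82,135.52

$82,135.52


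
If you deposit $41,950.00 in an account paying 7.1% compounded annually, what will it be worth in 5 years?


Formula: FV = P * (1 + r)^n
Substituting: FV = $41,950.00 * (1 + 0.071)^5
Growth factor: (1.071)^5 = 1.409118
FV = $41,950.00 * 1.409118 = $59,112.50

$59,112.50


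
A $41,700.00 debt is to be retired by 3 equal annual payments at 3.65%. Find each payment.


Formula: PMT = PV * r / (1 - (1+r)^(-n))
Denominator: 1 - (1 + 0.0365)^(-3) = 0.101967
Numerator: $41,700.00 * 0.0365 = 1522.05
PMT = 1522.05 / 0.101967 = $14,926.82

$14,926.82


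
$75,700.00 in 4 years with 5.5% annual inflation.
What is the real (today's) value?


Formula: Real value = nominal / (1 + inflation)^years
Price level: (1 + 0.055)^4 = 1.238825
Real value = $75,700.00 / 1.238825 = $61,106.31

$61,106.31


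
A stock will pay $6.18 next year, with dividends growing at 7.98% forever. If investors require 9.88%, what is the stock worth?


Formula: P = D1 / (r - g)
Spread: r - g = 0.0988 - 0.0798 = 0.019
Substituting: P = $6.18 / 0.019
P = $325.26

$325.26


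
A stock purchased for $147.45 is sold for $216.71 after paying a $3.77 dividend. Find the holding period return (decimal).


Formula: HPR = (P1 - P0 + D) / P0
Gain: $216.71 - $147.45 + $3.77 = $73.03
HPR = $73.03 / $147.45 = 0.4953

0.4953


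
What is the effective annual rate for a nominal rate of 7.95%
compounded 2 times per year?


Formula: EAR = (1 + r/m)^m - 1
Period rate: r/m = 0.0795 / 2 = 0.03975
Compounding: (1 + 0.03975)^2 = 1.08108
EAR = 1.08108 - 1 = 0.08108

0.08108


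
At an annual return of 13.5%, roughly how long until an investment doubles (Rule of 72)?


Formula: Years ≈ 72 / r
Substituting: Years ≈ 72 / 13.5
Years ≈ 5.3

5.3 years


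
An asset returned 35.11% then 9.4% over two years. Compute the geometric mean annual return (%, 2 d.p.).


Formula: Geometric mean = ((1+r1)*(1+r2))^(1/2) - 1
Product: (1 + 0.3511) * (1 + 0.094) = 1.3511 * 1.094 = 1.478103
Square root: 1.478103^0.5 = 1.215773
Geometric mean = 1.215773 - 1 = 0.215773
As percentage: 21.58%

21.58%


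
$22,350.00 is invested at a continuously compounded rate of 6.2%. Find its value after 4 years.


Formula: FV = P * e^(r*t)
Exponent: r*t = 0.062 * 4 = 0.248
e^(0.248) = 1.28146
FV = $22,350.00 * 1.28146 = $28,640.63

$28,640.63


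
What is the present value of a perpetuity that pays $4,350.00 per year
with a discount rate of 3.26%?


Formula: PV = C / r
Substituting: PV = $4,350.00 / 0.0326
PV = $133,435.58

$133,435.58


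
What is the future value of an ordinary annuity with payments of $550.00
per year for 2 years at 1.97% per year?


Formula: FV = PMT * ((1+r)^n - 1) / r
Growth factor: (1 + 0.0197)^2 = 1.039788
Numerator: 1.039788 - 1 = 0.039788
FV = $550.00 * 0.039788 / 0.0197 = $1,110.84

$1,110.84


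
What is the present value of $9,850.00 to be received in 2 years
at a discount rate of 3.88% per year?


Formula: PV = FV / (1 + r)^n
Substituting: PV = $9,850.00 / (1 + 0.0388)^2
Discount factor: (1.0388)^2 = 1.079105
PV = $9,850.00 / 1.079105 = $9,127.93

$9,127.93


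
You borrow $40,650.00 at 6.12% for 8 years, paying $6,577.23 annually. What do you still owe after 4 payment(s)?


Formula: Balance = PV*(1+r)^k - PMT*((1+r)^k - 1)/r
Growth: (1 + 0.0612)^4 = 1.268204
Accumulated factor: ((1+r)^k - 1)/r = 4.382411
Balance = $40,650.00 * 1.268204 - $6,577.23 * 4.382411
Balance = $22,728.35

$22,728.35


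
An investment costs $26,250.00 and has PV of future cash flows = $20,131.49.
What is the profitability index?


Formula: PI = PV(cash flows) / initial investment
Substituting: PI = $20,131.49 / $26,250.00
PI = 0.7669

0.7669


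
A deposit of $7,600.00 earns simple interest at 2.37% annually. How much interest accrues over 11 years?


Formula: I = P * r * t
Substituting: I = $7,600.00 * 0.0237 * 11
Step: I = $7,600.00 * 0.2607
I = $1,981.32

$1,981.32


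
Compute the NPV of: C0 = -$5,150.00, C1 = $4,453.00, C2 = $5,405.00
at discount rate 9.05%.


Formula: NPV = C0 + C1/(1+r) + C2/(1+r)^2
Discount C1: $4,453.00 / (1 + 0.0905) = $4,083.45
Discount C2: $5,405.00 / (1 + 0.0905)^2 = $4,545.11
NPV = -$5,150.00 + $4,083.45 + $4,545.11 = $3,478.56

$3,478.56


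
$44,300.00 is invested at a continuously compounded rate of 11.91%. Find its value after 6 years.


Formula: FV = P * e^(r*t)
Exponent: r*t = 0.1191 * 6 = 0.7146
e^(0.7146) = 2.043369
FV = $44,300.00 * 2.043369 = $90,521.25

$90,521.25


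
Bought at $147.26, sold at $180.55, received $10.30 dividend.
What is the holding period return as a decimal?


Formula: HPR = (P1 - P0 + D) / P0
Gain: $180.55 - $147.26 + $10.30 = $43.59
HPR = $43.59 / $147.26 = 0.296

0.296


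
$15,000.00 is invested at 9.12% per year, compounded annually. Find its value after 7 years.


Formula: FV = P * (1 + r)^n
Substituting: FV = $15,000.00 * (1 + 0.0912)^7
Growth factor: (1.0912)^7 = 1.842173
FV = $15,000.00 * 1.842173 = $27,632.60

$27,632.60


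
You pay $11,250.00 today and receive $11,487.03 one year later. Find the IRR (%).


Formula: IRR = C1/C0 - 1
Substituting: IRR = $11,487.03 / $11,250.00 - 1
Ratio: 1.021069 - 1 = 0.021069
IRR = 2.1069%

2.1069%


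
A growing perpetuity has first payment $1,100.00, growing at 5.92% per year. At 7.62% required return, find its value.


Formula: PV = C / (r - g)
Spread: r - g = 0.0762 - 0.0592 = 0.017
Substituting: PV = $1,100.00 / 0.017
PV = $64,705.88

$64,705.88


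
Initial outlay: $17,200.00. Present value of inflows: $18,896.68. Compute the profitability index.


Formula: PI = PV(cash flows) / initial investment
Substituting: PI = $18,896.68 / $17,200.00
PI = 1.0986

1.0986


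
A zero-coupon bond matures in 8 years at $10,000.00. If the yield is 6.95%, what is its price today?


Formula: Price = FV / (1 + r)^n
Substituting: Price = $10,000.00 / (1 + 0.0695)^8
Discount factor: (1.0695)^8 = 1.711774
Price = $10,000.00 / 1.711774 = $5,841.89

$5,841.89


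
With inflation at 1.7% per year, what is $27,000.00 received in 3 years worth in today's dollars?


Formula: Real value = nominal / (1 + inflation)^years
Price level: (1 + 0.017)^3 = 1.051872
Real value = $27,000.00 / 1.051872 = $25,668.52

$25,668.52


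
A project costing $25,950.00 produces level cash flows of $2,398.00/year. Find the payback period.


Formula: Payback = investment / annual cash flow
Substituting: Payback = $25,950.00 / $2,398.00
Payback = 10.8215 years

10.8215 years


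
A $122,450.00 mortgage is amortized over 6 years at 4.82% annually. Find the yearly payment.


Formula: PMT = PV * r / (1 - (1+r)^(-n))
Denominator: 1 - (1 + 0.0482)^(-6) = 0.246063
Numerator: $122,450.00 * 0.0482 = 5902.09
PMT = 5902.09 / 0.246063 = $23,986.09

$23,986.09


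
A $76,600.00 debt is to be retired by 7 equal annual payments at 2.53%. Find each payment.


Formula: PMT = PV * r / (1 - (1+r)^(-n))
Denominator: 1 - (1 + 0.0253)^(-7) = 0.160456
Numerator: $76,600.00 * 0.0253 = 1937.98
PMT = 1937.98 / 0.160456 = $12,077.93

$12,077.93


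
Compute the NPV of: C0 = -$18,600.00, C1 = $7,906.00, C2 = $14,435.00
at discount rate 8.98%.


Formula: NPV = C0 + C1/(1+r) + C2/(1+r)^2
Discount C1: $7,906.00 / (1 + 0.0898) = $7,254.54
Discount C2: $14,435.00 / (1 + 0.0898)^2 = $12,154.11
NPV = -$18,600.00 + $7,254.54 + $12,154.11 = $808.65

$808.65


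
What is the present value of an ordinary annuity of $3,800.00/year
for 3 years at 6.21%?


Formula: PV = PMT * (1 - (1+r)^(-n)) / r
Discount factor: (1 + 0.0621)^(-3) = 0.834649
Bracket: 1 - 0.834649 = 0.165351
PV = $3,800.00 * 0.165351 / 0.0621 = $10,118.11

$10,118.11


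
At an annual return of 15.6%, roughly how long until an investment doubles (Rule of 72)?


Formula: Years ≈ 72 / r
Substituting: Years ≈ 72 / 15.6
Years ≈ 4.6

4.6 years


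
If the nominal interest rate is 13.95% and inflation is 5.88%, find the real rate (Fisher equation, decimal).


Formula: (1 + r_real) = (1 + r_nom) / (1 + inflation)
Substituting: (1 + r_real) = 1.1395 / 1.0588
(1 + r_real) = 1.076218
r_real = 1.076218 - 1 = 0.076218

0.076218


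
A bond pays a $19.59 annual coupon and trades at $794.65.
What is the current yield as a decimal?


Formula: Current yield = annual coupon / price
Substituting: CY = $19.59 / $794.65
CY = 0.024652

0.024652


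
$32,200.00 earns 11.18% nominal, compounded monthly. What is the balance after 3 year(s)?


Formula: FV = P * (1 + r/m)^(m*t)
Period rate: r/m = 0.1118 / 12 = 0.009317
Total periods: m*t = 12 * 3 = 36
Growth factor: (1 + 0.009317)^36 = 1.39633
FV = $32,200.00 * 1.39633 = $44,961.82

$44,961.82


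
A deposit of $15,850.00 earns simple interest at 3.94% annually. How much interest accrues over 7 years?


Formula: I = P * r * t
Substituting: I = $15,850.00 * 0.0394 * 7
Step: I = $15,850.00 * 0.2758
I = $4,371.43

$4,371.43


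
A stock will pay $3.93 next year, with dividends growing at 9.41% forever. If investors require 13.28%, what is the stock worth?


Formula: P = D1 / (r - g)
Spread: r - g = 0.1328 - 0.0941 = 0.0387
Substituting: P = $3.93 / 0.0387
P = $101.55

$101.55


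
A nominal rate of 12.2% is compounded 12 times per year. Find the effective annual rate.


Formula: EAR = (1 + r/m)^m - 1
Period rate: r/m = 0.122 / 12 = 0.010167
Compounding: (1 + 0.010167)^12 = 1.129058
EAR = 1.129058 - 1 = 0.129058

0.129058


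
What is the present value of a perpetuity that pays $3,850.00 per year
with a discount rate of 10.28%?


Formula: PV = C / r
Substituting: PV = $3,850.00 / 0.1028
PV = $37,451.36

$37,451.36


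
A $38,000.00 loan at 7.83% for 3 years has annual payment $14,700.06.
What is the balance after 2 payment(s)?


Formula: Balance = PV*(1+r)^k - PMT*((1+r)^k - 1)/r
Growth: (1 + 0.0783)^2 = 1.162731
Accumulated factor: ((1+r)^k - 1)/r = 2.0783
Balance = $38,000.00 * 1.162731 - $14,700.06 * 2.0783
Balance = $13,632.64

$13,632.64


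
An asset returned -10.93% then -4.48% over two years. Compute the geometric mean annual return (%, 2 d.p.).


Formula: Geometric mean = ((1+r1)*(1+r2))^(1/2) - 1
Product: (1 + -0.1093) * (1 + -0.0448) = 0.8907 * 0.9552 = 0.850797
Square root: 0.850797^0.5 = 0.922386
Geometric mean = 0.922386 - 1 = -0.077614
As percentage: -7.76%

-7.76%


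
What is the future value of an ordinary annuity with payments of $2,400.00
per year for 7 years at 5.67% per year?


Formula: FV = PMT * ((1+r)^n - 1) / r
Growth factor: (1 + 0.0567)^7 = 1.471167
Numerator: 1.471167 - 1 = 0.471167
FV = $2,400.00 * 0.471167 / 0.0567 = $19,943.57

$19,943.57


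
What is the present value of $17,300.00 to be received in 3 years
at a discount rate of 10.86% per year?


Formula: PV = FV / (1 + r)^n
Substituting: PV = $17,300.00 / (1 + 0.1086)^3
Discount factor: (1.1086)^3 = 1.362463
PV = $17,300.00 / 1.362463 = $12,697.60

$12,697.60


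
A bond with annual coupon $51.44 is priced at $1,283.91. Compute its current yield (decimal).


Formula: Current yield = annual coupon / price
Substituting: CY = $51.44 / $1,283.91
CY = 0.040065

0.040065


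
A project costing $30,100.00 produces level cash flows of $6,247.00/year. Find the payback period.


Formula: Payback = investment / annual cash flow
Substituting: Payback = $30,100.00 / $6,247.00
Payback = 4.8183 years

4.8183 years


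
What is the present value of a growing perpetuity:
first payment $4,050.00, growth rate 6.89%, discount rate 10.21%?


Formula: PV = C / (r - g)
Spread: r - g = 0.1021 - 0.0689 = 0.0332
Substituting: PV = $4,050.00 / 0.0332
PV = $121,987.95

$121,987.95


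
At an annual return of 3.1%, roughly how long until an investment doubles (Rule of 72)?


Formula: Years ≈ 72 / r
Substituting: Years ≈ 72 / 3.1
Years ≈ 23.2

23.2 years


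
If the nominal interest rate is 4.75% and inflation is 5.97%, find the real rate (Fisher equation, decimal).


Formula: (1 + r_real) = (1 + r_nom) / (1 + inflation)
Substituting: (1 + r_real) = 1.0475 / 1.0597
(1 + r_real) = 0.988487
r_real = 0.988487 - 1 = -0.011513

-0.011513


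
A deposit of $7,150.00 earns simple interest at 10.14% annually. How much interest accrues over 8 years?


Formula: I = P * r * t
Substituting: I = $7,150.00 * 0.1014 * 8
Step: I = $7,150.00 * 0.8112
I = $5,800.08

$5,800.08


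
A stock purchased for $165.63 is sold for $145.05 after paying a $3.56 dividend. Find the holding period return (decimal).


Formula: HPR = (P1 - P0 + D) / P0
Gain: $145.05 - $165.63 + $3.56 = -$17.02
HPR = -$17.02 / $165.63 = -0.1028

-0.1028


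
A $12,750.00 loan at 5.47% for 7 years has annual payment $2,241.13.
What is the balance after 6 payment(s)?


Formula: Balance = PV*(1+r)^k - PMT*((1+r)^k - 1)/r
Growth: (1 + 0.0547)^6 = 1.376492
Accumulated factor: ((1+r)^k - 1)/r = 6.882851
Balance = $12,750.00 * 1.376492 - $2,241.13 * 6.882851
Balance = $2,124.91

$2,124.91


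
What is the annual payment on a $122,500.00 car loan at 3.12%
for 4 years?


Formula: PMT = PV * r / (1 - (1+r)^(-n))
Denominator: 1 - (1 + 0.0312)^(-4) = 0.115641
Numerator: $122,500.00 * 0.0312 = 3822.0
PMT = 3822.0 / 0.115641 = $33,050.44

$33,050.44


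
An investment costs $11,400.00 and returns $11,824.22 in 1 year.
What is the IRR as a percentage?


Formula: IRR = C1/C0 - 1
Substituting: IRR = $11,824.22 / $11,400.00 - 1
Ratio: 1.037212 - 1 = 0.037212
IRR = 3.7212%

3.7212%


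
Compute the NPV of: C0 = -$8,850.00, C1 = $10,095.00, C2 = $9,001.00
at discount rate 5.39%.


Formula: NPV = C0 + C1/(1+r) + C2/(1+r)^2
Discount C1: $10,095.00 / (1 + 0.0539) = $9,578.71
Discount C2: $9,001.00 / (1 + 0.0539)^2 = $8,103.86
NPV = -$8,850.00 + $9,578.71 + $8,103.86 = $8,832.57

$8,832.57


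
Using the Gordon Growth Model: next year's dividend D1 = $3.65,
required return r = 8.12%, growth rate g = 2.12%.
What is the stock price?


Formula: P = D1 / (r - g)
Spread: r - g = 0.0812 - 0.0212 = 0.06
Substituting: P = $3.65 / 0.06
P = $60.83

$60.83


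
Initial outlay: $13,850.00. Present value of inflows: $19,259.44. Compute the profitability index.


Formula: PI = PV(cash flows) / initial investment
Substituting: PI = $19,259.44 / $13,850.00
PI = 1.3906

1.3906


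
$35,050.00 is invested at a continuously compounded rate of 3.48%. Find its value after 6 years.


Formula: FV = P * e^(r*t)
Exponent: r*t = 0.0348 * 6 = 0.2088
e^(0.2088) = 1.232199
FV = $35,050.00 * 1.232199 = $43,188.56

$43,188.56


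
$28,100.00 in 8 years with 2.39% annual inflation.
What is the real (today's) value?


Formula: Real value = nominal / (1 + inflation)^years
Price level: (1 + 0.0239)^8 = 1.207982
Real value = $28,100.00 / 1.207982 = $23,261.94

$23,261.94


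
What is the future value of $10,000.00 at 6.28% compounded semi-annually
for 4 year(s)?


Formula: FV = P * (1 + r/m)^(m*t)
Period rate: r/m = 0.0628 / 2 = 0.0314
Total periods: m*t = 2 * 4 = 8
Growth factor: (1 + 0.0314)^8 = 1.28061
FV = $10,000.00 * 1.28061 = $12,806.10

$12,806.10


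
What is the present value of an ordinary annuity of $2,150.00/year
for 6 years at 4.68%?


Formula: PV = PMT * (1 - (1+r)^(-n)) / r
Discount factor: (1 + 0.0468)^(-6) = 0.760007
Bracket: 1 - 0.760007 = 0.239993
PV = $2,150.00 * 0.239993 / 0.0468 = $11,025.31

$11,025.31


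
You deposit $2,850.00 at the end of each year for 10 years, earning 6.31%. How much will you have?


Formula: FV = PMT * ((1+r)^n - 1) / r
Growth factor: (1 + 0.0631)^10 = 1.843916
Numerator: 1.843916 - 1 = 0.843916
FV = $2,850.00 * 0.843916 / 0.0631 = $38,116.66

$38,116.66


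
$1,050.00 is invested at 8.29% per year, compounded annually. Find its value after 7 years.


Formula: FV = P * (1 + r)^n
Substituting: FV = $1,050.00 * (1 + 0.0829)^7
Growth factor: (1.0829)^7 = 1.746298
FV = $1,050.00 * 1.746298 = $1,833.61

$1,833.61


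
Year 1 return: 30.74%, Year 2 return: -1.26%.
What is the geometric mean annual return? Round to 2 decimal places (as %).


Formula: Geometric mean = ((1+r1)*(1+r2))^(1/2) - 1
Product: (1 + 0.3074) * (1 + -0.0126) = 1.3074 * 0.9874 = 1.290927
Square root: 1.290927^0.5 = 1.13619
Geometric mean = 1.13619 - 1 = 0.13619
As percentage: 13.62%

13.62%


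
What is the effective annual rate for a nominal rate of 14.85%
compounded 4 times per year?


Formula: EAR = (1 + r/m)^m - 1
Period rate: r/m = 0.1485 / 4 = 0.037125
Compounding: (1 + 0.037125)^4 = 1.156976
EAR = 1.156976 - 1 = 0.156976

0.156976


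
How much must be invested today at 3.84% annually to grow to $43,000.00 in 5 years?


Formula: PV = FV / (1 + r)^n
Substituting: PV = $43,000.00 / (1 + 0.0384)^5
Discount factor: (1.0384)^5 = 1.207323
PV = $43,000.00 / 1.207323 = $35,615.99

$35,615.99


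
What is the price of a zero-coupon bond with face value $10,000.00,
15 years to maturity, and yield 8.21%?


Formula: Price = FV / (1 + r)^n
Substituting: Price = $10,000.00 / (1 + 0.0821)^15
Discount factor: (1.0821)^15 = 3.265961
Price = $10,000.00 / 3.265961 = $3,061.89

$3,061.89


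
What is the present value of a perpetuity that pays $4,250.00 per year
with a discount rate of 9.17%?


Formula: PV = C / r
Substituting: PV = $4,250.00 / 0.0917
PV = $46,346.78

$46,346.78


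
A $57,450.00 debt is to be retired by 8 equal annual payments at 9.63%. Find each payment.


Formula: PMT = PV * r / (1 - (1+r)^(-n))
Denominator: 1 - (1 + 0.0963)^(-8) = 0.520747
Numerator: $57,450.00 * 0.0963 = 5532.435
PMT = 5532.435 / 0.520747 = $10,624.03

$10,624.03


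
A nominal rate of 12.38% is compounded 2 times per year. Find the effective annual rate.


Formula: EAR = (1 + r/m)^m - 1
Period rate: r/m = 0.1238 / 2 = 0.0619
Compounding: (1 + 0.0619)^2 = 1.127632
EAR = 1.127632 - 1 = 0.127632

0.127632


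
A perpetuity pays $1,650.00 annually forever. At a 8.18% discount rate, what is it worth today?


Formula: PV = C / r
Substituting: PV = $1,650.00 / 0.0818
PV = $20,171.15

$20,171.15


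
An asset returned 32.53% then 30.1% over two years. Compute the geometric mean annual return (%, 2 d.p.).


Formula: Geometric mean = ((1+r1)*(1+r2))^(1/2) - 1
Product: (1 + 0.3253) * (1 + 0.301) = 1.3253 * 1.301 = 1.724215
Square root: 1.724215^0.5 = 1.313094
Geometric mean = 1.313094 - 1 = 0.313094
As percentage: 31.31%

31.31%


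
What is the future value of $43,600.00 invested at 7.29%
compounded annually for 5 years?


Formula: FV = P * (1 + r)^n
Substituting: FV = $43,600.00 * (1 + 0.0729)^5
Growth factor: (1.0729)^5 = 1.421662
FV = $43,600.00 * 1.421662 = $61,984.44

$61,984.44


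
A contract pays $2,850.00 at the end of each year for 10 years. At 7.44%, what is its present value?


Formula: PV = PMT * (1 - (1+r)^(-n)) / r
Discount factor: (1 + 0.0744)^(-10) = 0.48791
Bracket: 1 - 0.48791 = 0.51209
PV = $2,850.00 * 0.51209 / 0.0744 = $19,616.34

$19,616.34


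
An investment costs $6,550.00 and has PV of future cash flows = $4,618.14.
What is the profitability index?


Formula: PI = PV(cash flows) / initial investment
Substituting: PI = $4,618.14 / $6,550.00
PI = 0.7051

0.7051


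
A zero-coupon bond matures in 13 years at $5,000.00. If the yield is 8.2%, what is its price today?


Formula: Price = FV / (1 + r)^n
Substituting: Price = $5,000.00 / (1 + 0.082)^13
Discount factor: (1.082)^13 = 2.785829
Price = $5,000.00 / 2.785829 = $1,794.80

$1,794.80


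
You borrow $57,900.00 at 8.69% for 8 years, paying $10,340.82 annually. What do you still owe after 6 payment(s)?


Formula: Balance = PV*(1+r)^k - PMT*((1+r)^k - 1)/r
Growth: (1 + 0.0869)^6 = 1.648684
Accumulated factor: ((1+r)^k - 1)/r = 7.464723
Balance = $57,900.00 * 1.648684 - $10,340.82 * 7.464723
Balance = $18,267.47

$18,267.47


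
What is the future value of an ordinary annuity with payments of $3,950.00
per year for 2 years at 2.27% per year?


Formula: FV = PMT * ((1+r)^n - 1) / r
Growth factor: (1 + 0.0227)^2 = 1.045915
Numerator: 1.045915 - 1 = 0.045915
FV = $3,950.00 * 0.045915 / 0.0227 = $7,989.67

$7,989.67


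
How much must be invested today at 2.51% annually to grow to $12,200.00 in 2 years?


Formula: PV = FV / (1 + r)^n
Substituting: PV = $12,200.00 / (1 + 0.0251)^2
Discount factor: (1.0251)^2 = 1.05083
PV = $12,200.00 / 1.05083 = $11,609.87

$11,609.87


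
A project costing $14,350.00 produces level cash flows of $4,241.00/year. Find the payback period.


Formula: Payback = investment / annual cash flow
Substituting: Payback = $14,350.00 / $4,241.00
Payback = 3.3836 years

3.3836 years


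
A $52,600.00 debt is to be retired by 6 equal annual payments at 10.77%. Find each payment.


Formula: PMT = PV * r / (1 - (1+r)^(-n))
Denominator: 1 - (1 + 0.1077)^(-6) = 0.458664
Numerator: $52,600.00 * 0.1077 = 5665.02
PMT = 5665.02 / 0.458664 = $12,351.14

$12,351.14


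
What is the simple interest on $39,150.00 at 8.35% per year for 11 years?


Formula: I = P * r * t
Substituting: I = $39,150.00 * 0.0835 * 11
Step: I = $39,150.00 * 0.9185
I = $35,959.28

$35,959.28


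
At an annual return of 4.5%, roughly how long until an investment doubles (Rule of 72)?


Formula: Years ≈ 72 / r
Substituting: Years ≈ 72 / 4.5
Years ≈ 16.0

16.0 years


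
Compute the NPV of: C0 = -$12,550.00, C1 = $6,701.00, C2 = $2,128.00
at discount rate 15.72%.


Formula: NPV = C0 + C1/(1+r) + C2/(1+r)^2
Discount C1: $6,701.00 / (1 + 0.1572) = $5,790.70
Discount C2: $2,128.00 / (1 + 0.1572)^2 = $1,589.11
NPV = -$12,550.00 + $5,790.70 + $1,589.11 = -$5,170.19

-$5,170.19


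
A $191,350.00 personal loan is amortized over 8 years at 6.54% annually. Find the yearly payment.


Formula: PMT = PV * r / (1 - (1+r)^(-n))
Denominator: 1 - (1 + 0.0654)^(-8) = 0.397581
Numerator: $191,350.00 * 0.0654 = 12514.29
PMT = 12514.29 / 0.397581 = $31,476.05

$31,476.05


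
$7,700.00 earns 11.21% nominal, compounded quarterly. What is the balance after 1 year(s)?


Formula: FV = P * (1 + r/m)^(m*t)
Period rate: r/m = 0.1121 / 4 = 0.028025
Total periods: m*t = 4 * 1 = 4
Growth factor: (1 + 0.028025)^4 = 1.116901
FV = $7,700.00 * 1.116901 = $8,600.14

$8,600.14


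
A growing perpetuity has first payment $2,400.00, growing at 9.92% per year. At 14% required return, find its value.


Formula: PV = C / (r - g)
Spread: r - g = 0.14 - 0.0992 = 0.0408
Substituting: PV = $2,400.00 / 0.0408
PV = $58,823.53

$58,823.53


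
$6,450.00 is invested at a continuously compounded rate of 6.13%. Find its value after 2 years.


Formula: FV = P * e^(r*t)
Exponent: r*t = 0.0613 * 2 = 0.1226
e^(0.1226) = 1.130432
FV = $6,450.00 * 1.130432 = $7,291.29

$7,291.29


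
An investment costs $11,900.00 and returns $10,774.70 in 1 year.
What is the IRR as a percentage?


Formula: IRR = C1/C0 - 1
Substituting: IRR = $10,774.70 / $11,900.00 - 1
Ratio: 0.905437 - 1 = -0.094563
IRR = -9.4563%

-9.4563%


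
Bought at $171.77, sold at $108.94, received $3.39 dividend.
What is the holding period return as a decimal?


Formula: HPR = (P1 - P0 + D) / P0
Gain: $108.94 - $171.77 + $3.39 = -$59.44
HPR = -$59.44 / $171.77 = -0.346

-0.346


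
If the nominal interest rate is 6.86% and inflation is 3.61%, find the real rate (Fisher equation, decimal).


Formula: (1 + r_real) = (1 + r_nom) / (1 + inflation)
Substituting: (1 + r_real) = 1.0686 / 1.0361
(1 + r_real) = 1.031368
r_real = 1.031368 - 1 = 0.031368

0.031368


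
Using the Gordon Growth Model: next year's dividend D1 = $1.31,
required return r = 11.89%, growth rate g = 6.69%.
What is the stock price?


Formula: P = D1 / (r - g)
Spread: r - g = 0.1189 - 0.0669 = 0.052
Substituting: P = $1.31 / 0.052
P = $25.19

$25.19


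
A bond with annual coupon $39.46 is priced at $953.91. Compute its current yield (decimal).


Formula: Current yield = annual coupon / price
Substituting: CY = $39.46 / $953.91
CY = 0.041367

0.041367


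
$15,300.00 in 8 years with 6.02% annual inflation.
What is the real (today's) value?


Formula: Real value = nominal / (1 + inflation)^years
Price level: (1 + 0.0602)^8 = 1.596255
Real value = $15,300.00 / 1.596255 = $9,584.93

$9,584.93


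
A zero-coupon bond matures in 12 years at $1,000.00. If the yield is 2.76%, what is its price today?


Formula: Price = FV / (1 + r)^n
Substituting: Price = $1,000.00 / (1 + 0.0276)^12
Discount factor: (1.0276)^12 = 1.386402
Price = $1,000.00 / 1.386402 = $721.29

$721.29


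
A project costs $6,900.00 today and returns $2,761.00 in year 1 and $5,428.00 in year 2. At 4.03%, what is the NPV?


Formula: NPV = C0 + C1/(1+r) + C2/(1+r)^2
Discount C1: $2,761.00 / (1 + 0.0403) = $2,654.04
Discount C2: $5,428.00 / (1 + 0.0403)^2 = $5,015.60
NPV = -$6,900.00 + $2,654.04 + $5,015.60 = $769.64

$769.64


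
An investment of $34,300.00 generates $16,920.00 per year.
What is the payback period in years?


Formula: Payback = investment / annual cash flow
Substituting: Payback = $34,300.00 / $16,920.00
Payback = 2.0272 years

2.0272 years


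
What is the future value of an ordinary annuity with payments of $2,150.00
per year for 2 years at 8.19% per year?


Formula: FV = PMT * ((1+r)^n - 1) / r
Growth factor: (1 + 0.0819)^2 = 1.170508
Numerator: 1.170508 - 1 = 0.170508
FV = $2,150.00 * 0.170508 / 0.0819 = $4,476.09

$4,476.09


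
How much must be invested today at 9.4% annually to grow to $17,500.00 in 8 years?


Formula: PV = FV / (1 + r)^n
Substituting: PV = $17,500.00 / (1 + 0.094)^8
Discount factor: (1.094)^8 = 2.051817
PV = $17,500.00 / 2.051817 = $8,529.03

$8,529.03


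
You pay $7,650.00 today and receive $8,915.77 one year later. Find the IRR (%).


Formula: IRR = C1/C0 - 1
Substituting: IRR = $8,915.77 / $7,650.00 - 1
Ratio: 1.16546 - 1 = 0.16546
IRR = 16.546%

16.546%


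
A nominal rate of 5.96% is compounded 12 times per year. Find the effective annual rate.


Formula: EAR = (1 + r/m)^m - 1
Period rate: r/m = 0.0596 / 12 = 0.004967
Compounding: (1 + 0.004967)^12 = 1.061255
EAR = 1.061255 - 1 = 0.061255

0.061255


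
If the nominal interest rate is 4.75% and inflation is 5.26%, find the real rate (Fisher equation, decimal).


Formula: (1 + r_real) = (1 + r_nom) / (1 + inflation)
Substituting: (1 + r_real) = 1.0475 / 1.0526
(1 + r_real) = 0.995155
r_real = 0.995155 - 1 = -0.004845

-0.004845


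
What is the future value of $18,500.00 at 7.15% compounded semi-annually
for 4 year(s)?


Formula: FV = P * (1 + r/m)^(m*t)
Period rate: r/m = 0.0715 / 2 = 0.03575
Total periods: m*t = 2 * 4 = 8
Growth factor: (1 + 0.03575)^8 = 1.324462
FV = $18,500.00 * 1.324462 = $24,502.55

$24,502.55


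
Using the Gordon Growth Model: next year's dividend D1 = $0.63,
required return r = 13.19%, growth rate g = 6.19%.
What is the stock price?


Formula: P = D1 / (r - g)
Spread: r - g = 0.1319 - 0.0619 = 0.07
Substituting: P = $0.63 / 0.07
P = $9.00

$9.00


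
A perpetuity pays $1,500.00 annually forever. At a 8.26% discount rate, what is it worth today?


Formula: PV = C / r
Substituting: PV = $1,500.00 / 0.0826
PV = $18,159.81

$18,159.81


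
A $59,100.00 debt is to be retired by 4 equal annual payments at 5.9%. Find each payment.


Formula: PMT = PV * r / (1 - (1+r)^(-n))
Denominator: 1 - (1 + 0.059)^(-4) = 0.20491
Numerator: $59,100.00 * 0.059 = 3486.9
PMT = 3486.9 / 0.20491 = $17,016.72

$17,016.72


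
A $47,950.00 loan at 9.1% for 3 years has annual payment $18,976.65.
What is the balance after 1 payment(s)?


Formula: Balance = PV*(1+r)^k - PMT*((1+r)^k - 1)/r
Growth: (1 + 0.091)^1 = 1.091
Accumulated factor: ((1+r)^k - 1)/r = 1.0
Balance = $47,950.00 * 1.091 - $18,976.65 * 1.0
Balance = $33,336.80

$33,336.80


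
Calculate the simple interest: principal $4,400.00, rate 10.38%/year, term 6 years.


Formula: I = P * r * t
Substituting: I = $4,400.00 * 0.1038 * 6
Step: I = $4,400.00 * 0.6228
I = $2,740.32

$2,740.32


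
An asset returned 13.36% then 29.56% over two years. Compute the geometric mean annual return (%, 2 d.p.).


Formula: Geometric mean = ((1+r1)*(1+r2))^(1/2) - 1
Product: (1 + 0.1336) * (1 + 0.2956) = 1.1336 * 1.2956 = 1.468692
Square root: 1.468692^0.5 = 1.211896
Geometric mean = 1.211896 - 1 = 0.211896
As percentage: 21.19%

21.19%


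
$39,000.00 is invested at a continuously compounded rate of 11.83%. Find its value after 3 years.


Formula: FV = P * e^(r*t)
Exponent: r*t = 0.1183 * 3 = 0.3549
e^(0.3549) = 1.426038
FV = $39,000.00 * 1.426038 = $55,615.48

$55,615.48


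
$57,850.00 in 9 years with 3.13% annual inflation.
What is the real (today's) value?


Formula: Real value = nominal / (1 + inflation)^years
Price level: (1 + 0.0313)^9 = 1.319669
Real value = $57,850.00 / 1.319669 = $43,836.74

$43,836.74


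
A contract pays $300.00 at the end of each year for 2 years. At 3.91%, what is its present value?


Formula: PV = PMT * (1 - (1+r)^(-n)) / r
Discount factor: (1 + 0.0391)^(-2) = 0.926158
Bracket: 1 - 0.926158 = 0.073842
PV = $300.00 * 0.073842 / 0.0391 = $566.56

$566.56


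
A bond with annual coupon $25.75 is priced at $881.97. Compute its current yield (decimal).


Formula: Current yield = annual coupon / price
Substituting: CY = $25.75 / $881.97
CY = 0.029196

0.029196


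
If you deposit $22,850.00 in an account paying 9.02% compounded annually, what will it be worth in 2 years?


Formula: FV = P * (1 + r)^n
Substituting: FV = $22,850.00 * (1 + 0.0902)^2
Growth factor: (1.0902)^2 = 1.188536
FV = $22,850.00 * 1.188536 = $27,158.05

$27,158.05


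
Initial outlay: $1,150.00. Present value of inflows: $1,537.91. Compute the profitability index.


Formula: PI = PV(cash flows) / initial investment
Substituting: PI = $1,537.91 / $1,150.00
PI = 1.3373

1.3373


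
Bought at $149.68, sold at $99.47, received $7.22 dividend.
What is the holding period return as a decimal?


Formula: HPR = (P1 - P0 + D) / P0
Gain: $99.47 - $149.68 + $7.22 = -$42.99
HPR = -$42.99 / $149.68 = -0.2872

-0.2872


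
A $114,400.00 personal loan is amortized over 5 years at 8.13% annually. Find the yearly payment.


Formula: PMT = PV * r / (1 - (1+r)^(-n))
Denominator: 1 - (1 + 0.0813)^(-5) = 0.323498
Numerator: $114,400.00 * 0.0813 = 9300.72
PMT = 9300.72 / 0.323498 = $28,750.46

$28,750.46


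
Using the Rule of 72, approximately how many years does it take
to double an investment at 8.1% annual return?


Formula: Years ≈ 72 / r
Substituting: Years ≈ 72 / 8.1
Years ≈ 8.9

8.9 years


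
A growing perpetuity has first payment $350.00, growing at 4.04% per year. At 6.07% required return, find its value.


Formula: PV = C / (r - g)
Spread: r - g = 0.0607 - 0.0404 = 0.0203
Substituting: PV = $350.00 / 0.0203
PV = $17,241.38

$17,241.38


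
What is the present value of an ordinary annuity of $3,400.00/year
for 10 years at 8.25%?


Formula: PV = PMT * (1 - (1+r)^(-n)) / r
Discount factor: (1 + 0.0825)^(-10) = 0.452607
Bracket: 1 - 0.452607 = 0.547393
PV = $3,400.00 * 0.547393 / 0.0825 = $22,559.24

$22,559.24


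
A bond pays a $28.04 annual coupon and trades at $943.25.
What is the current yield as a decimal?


Formula: Current yield = annual coupon / price
Substituting: CY = $28.04 / $943.25
CY = 0.029727

0.029727


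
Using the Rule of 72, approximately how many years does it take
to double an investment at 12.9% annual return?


Formula: Years ≈ 72 / r
Substituting: Years ≈ 72 / 12.9
Years ≈ 5.6

5.6 years


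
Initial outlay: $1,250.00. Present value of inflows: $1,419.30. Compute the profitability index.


Formula: PI = PV(cash flows) / initial investment
Substituting: PI = $1,419.30 / $1,250.00
PI = 1.1354

1.1354


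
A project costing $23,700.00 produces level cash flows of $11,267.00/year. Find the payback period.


Formula: Payback = investment / annual cash flow
Substituting: Payback = $23,700.00 / $11,267.00
Payback = 2.1035 years

2.1035 years


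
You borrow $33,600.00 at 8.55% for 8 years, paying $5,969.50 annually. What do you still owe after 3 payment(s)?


Formula: Balance = PV*(1+r)^k - PMT*((1+r)^k - 1)/r
Growth: (1 + 0.0855)^3 = 1.279056
Accumulated factor: ((1+r)^k - 1)/r = 3.26381
Balance = $33,600.00 * 1.279056 - $5,969.50 * 3.26381
Balance = $23,492.96

$23,492.96


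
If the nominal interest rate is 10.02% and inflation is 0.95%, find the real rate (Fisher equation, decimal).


Formula: (1 + r_real) = (1 + r_nom) / (1 + inflation)
Substituting: (1 + r_real) = 1.1002 / 1.0095
(1 + r_real) = 1.089846
r_real = 1.089846 - 1 = 0.089846

0.089846


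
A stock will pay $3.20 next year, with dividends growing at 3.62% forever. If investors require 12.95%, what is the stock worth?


Formula: P = D1 / (r - g)
Spread: r - g = 0.1295 - 0.0362 = 0.0933
Substituting: P = $3.20 / 0.0933
P = $34.30

$34.30


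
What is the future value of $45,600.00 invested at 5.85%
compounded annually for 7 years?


Formula: FV = P * (1 + r)^n
Substituting: FV = $45,600.00 * (1 + 0.0585)^7
Growth factor: (1.0585)^7 = 1.488799
FV = $45,600.00 * 1.488799 = $67,889.23

$67,889.23


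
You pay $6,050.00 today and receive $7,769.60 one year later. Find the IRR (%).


Formula: IRR = C1/C0 - 1
Substituting: IRR = $7,769.60 / $6,050.00 - 1
Ratio: 1.284231 - 1 = 0.284231
IRR = 28.4231%

28.4231%


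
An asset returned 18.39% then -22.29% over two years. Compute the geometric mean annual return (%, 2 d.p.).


Formula: Geometric mean = ((1+r1)*(1+r2))^(1/2) - 1
Product: (1 + 0.1839) * (1 + -0.2229) = 1.1839 * 0.7771 = 0.920009
Square root: 0.920009^0.5 = 0.959171
Geometric mean = 0.959171 - 1 = -0.040829
As percentage: -4.08%

-4.08%


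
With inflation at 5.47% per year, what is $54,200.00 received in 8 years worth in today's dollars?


Formula: Real value = nominal / (1 + inflation)^years
Price level: (1 + 0.0547)^8 = 1.531199
Real value = $54,200.00 / 1.531199 = $35,397.10

$35,397.10


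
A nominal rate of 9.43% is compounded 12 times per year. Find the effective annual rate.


Formula: EAR = (1 + r/m)^m - 1
Period rate: r/m = 0.0943 / 12 = 0.007858
Compounding: (1 + 0.007858)^12 = 1.098484
EAR = 1.098484 - 1 = 0.098484

0.098484


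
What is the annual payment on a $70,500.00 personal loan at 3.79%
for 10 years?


Formula: PMT = PV * r / (1 - (1+r)^(-n))
Denominator: 1 - (1 + 0.0379)^(-10) = 0.310642
Numerator: $70,500.00 * 0.0379 = 2671.95
PMT = 2671.95 / 0.310642 = $8,601.38

$8,601.38


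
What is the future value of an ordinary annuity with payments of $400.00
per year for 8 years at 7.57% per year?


Formula: FV = PMT * ((1+r)^n - 1) / r
Growth factor: (1 + 0.0757)^8 = 1.79279
Numerator: 1.79279 - 1 = 0.79279
FV = $400.00 * 0.79279 / 0.0757 = $4,189.11

$4,189.11


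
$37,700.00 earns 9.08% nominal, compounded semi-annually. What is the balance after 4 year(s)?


Formula: FV = P * (1 + r/m)^(m*t)
Period rate: r/m = 0.0908 / 2 = 0.0454
Total periods: m*t = 2 * 4 = 8
Growth factor: (1 + 0.0454)^8 = 1.426461
FV = $37,700.00 * 1.426461 = $53,777.59

$53,777.59


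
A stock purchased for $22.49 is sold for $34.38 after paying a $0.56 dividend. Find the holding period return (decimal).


Formula: HPR = (P1 - P0 + D) / P0
Gain: $34.38 - $22.49 + $0.56 = $12.45
HPR = $12.45 / $22.49 = 0.5536

0.5536


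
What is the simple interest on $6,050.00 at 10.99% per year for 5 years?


Formula: I = P * r * t
Substituting: I = $6,050.00 * 0.1099 * 5
Step: I = $6,050.00 * 0.5495
I = $3,324.48

$3,324.48


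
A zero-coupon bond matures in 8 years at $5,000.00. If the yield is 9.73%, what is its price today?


Formula: Price = FV / (1 + r)^n
Substituting: Price = $5,000.00 / (1 + 0.0973)^8
Discount factor: (1.0973)^8 = 2.101856
Price = $5,000.00 / 2.101856 = $2,378.85

$2,378.85


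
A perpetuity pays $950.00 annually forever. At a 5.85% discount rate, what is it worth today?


Formula: PV = C / r
Substituting: PV = $950.00 / 0.0585
PV = $16,239.32

$16,239.32


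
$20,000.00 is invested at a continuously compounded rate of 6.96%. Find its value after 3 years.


Formula: FV = P * e^(r*t)
Exponent: r*t = 0.0696 * 3 = 0.2088
e^(0.2088) = 1.232199
FV = $20,000.00 * 1.232199 = $24,643.97

$24,643.97


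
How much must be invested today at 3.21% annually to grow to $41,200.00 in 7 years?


Formula: PV = FV / (1 + r)^n
Substituting: PV = $41,200.00 / (1 + 0.0321)^7
Discount factor: (1.0321)^7 = 1.247534
PV = $41,200.00 / 1.247534 = $33,025.15

$33,025.15


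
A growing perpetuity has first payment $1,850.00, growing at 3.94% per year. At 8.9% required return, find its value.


Formula: PV = C / (r - g)
Spread: r - g = 0.089 - 0.0394 = 0.0496
Substituting: PV = $1,850.00 / 0.0496
PV = $37,298.39

$37,298.39


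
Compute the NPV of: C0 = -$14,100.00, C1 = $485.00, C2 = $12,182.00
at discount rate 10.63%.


Formula: NPV = C0 + C1/(1+r) + C2/(1+r)^2
Discount C1: $485.00 / (1 + 0.1063) = $438.40
Discount C2: $12,182.00 / (1 + 0.1063)^2 = $9,953.43
NPV = -$14,100.00 + $438.40 + $9,953.43 = -$3,708.17

-$3,708.17


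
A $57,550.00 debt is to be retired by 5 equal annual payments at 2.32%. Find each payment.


Formula: PMT = PV * r / (1 - (1+r)^(-n))
Denominator: 1 - (1 + 0.0232)^(-5) = 0.108344
Numerator: $57,550.00 * 0.0232 = 1335.16
PMT = 1335.16 / 0.108344 = $12,323.34

$12,323.34


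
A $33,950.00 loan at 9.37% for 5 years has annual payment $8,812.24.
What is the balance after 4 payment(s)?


Formula: Balance = PV*(1+r)^k - PMT*((1+r)^k - 1)/r
Growth: (1 + 0.0937)^4 = 1.430846
Accumulated factor: ((1+r)^k - 1)/r = 4.598141
Balance = $33,950.00 * 1.430846 - $8,812.24 * 4.598141
Balance = $8,057.29

$8,057.29


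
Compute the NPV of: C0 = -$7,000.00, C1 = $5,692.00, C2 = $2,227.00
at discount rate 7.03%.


Formula: NPV = C0 + C1/(1+r) + C2/(1+r)^2
Discount C1: $5,692.00 / (1 + 0.0703) = $5,318.14
Discount C2: $2,227.00 / (1 + 0.0703)^2 = $1,944.06
NPV = -$7,000.00 + $5,318.14 + $1,944.06 = $262.19

$262.19


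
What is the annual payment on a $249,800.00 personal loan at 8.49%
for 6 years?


Formula: PMT = PV * r / (1 - (1+r)^(-n))
Denominator: 1 - (1 + 0.0849)^(-6) = 0.386716
Numerator: $249,800.00 * 0.0849 = 21208.02
PMT = 21208.02 / 0.386716 = $54,841.35

$54,841.35


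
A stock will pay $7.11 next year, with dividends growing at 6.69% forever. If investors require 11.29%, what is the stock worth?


Formula: P = D1 / (r - g)
Spread: r - g = 0.1129 - 0.0669 = 0.046
Substituting: P = $7.11 / 0.046
P = $154.57

$154.57
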